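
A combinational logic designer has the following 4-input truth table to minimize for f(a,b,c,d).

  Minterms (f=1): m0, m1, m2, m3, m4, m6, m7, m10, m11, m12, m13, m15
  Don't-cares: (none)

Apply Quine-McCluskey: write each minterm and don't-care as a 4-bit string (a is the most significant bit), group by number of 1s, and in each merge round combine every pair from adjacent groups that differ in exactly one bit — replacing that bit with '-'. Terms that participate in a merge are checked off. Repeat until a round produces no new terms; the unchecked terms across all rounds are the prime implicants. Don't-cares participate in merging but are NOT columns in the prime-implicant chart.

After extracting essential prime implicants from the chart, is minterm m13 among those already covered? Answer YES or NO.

size-2^0 implicants → 0000(✓)  0001(✓)  0010(✓)  0011(✓)  0100(✓)  0110(✓)  0111(✓)  1010(✓)  1011(✓)  1100(✓)  1101(✓)  1111(✓)
size-2^1 implicants → -010(✓)  -011(✓)  -100  -111(✓)  0-00(✓)  0-10(✓)  0-11(✓)  00-0(✓)  00-1(✓)  000-(✓)  001-(✓)  01-0(✓)  011-(✓)  1-11(✓)  101-(✓)  11-1  110-
size-2^2 implicants → --11  -01-  0--0  0-1-  00--
Unchecked terms (primes): --11, -01-, -100, 0--0, 0-1-, 00--, 11-1, 110-
Minterm coverage:
  m0 ⊆ 0--0,00--
  m1 ⊆ 00-- [E]
  m2 ⊆ -01-,0--0,0-1-,00--
  m3 ⊆ --11,-01-,0-1-,00--
  m4 ⊆ -100,0--0
  m6 ⊆ 0--0,0-1-
  m7 ⊆ --11,0-1-
  m10 ⊆ -01- [E]
  m11 ⊆ --11,-01-
  m12 ⊆ -100,110-
  m13 ⊆ 11-1,110-
  m15 ⊆ --11,11-1
E = {-01-, 00--}

NO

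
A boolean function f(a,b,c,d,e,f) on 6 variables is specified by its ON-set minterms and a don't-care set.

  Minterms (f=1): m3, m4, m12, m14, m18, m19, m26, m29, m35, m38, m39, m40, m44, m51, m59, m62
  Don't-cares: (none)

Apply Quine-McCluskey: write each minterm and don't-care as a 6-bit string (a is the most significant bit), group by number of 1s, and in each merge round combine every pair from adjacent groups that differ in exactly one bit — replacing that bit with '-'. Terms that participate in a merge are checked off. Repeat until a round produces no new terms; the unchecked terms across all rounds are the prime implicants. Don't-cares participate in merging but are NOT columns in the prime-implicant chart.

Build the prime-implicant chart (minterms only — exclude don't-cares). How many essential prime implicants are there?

size-2^0 implicants → 000011(✓)  000100(✓)  001100(✓)  001110(✓)  010010(✓)  010011(✓)  011010(✓)  011101  100011(✓)  100110(✓)  100111(✓)  101000(✓)  101100(✓)  110011(✓)  111011(✓)  111110
size-2^1 implicants → -00011(✓)  -01100  -10011(✓)  0-0011(✓)  00-100  0011-0  01-010  01001-  1-0011(✓)  100-11  10011-  101-00  11-011
size-2^2 implicants → --0011
Unchecked terms (primes): --0011, -01100, 00-100, 0011-0, 01-010, 01001-, 011101, 100-11, 10011-, 101-00, 11-011, 111110
Minterm coverage:
  m3 ⊆ --0011 [E]
  m4 ⊆ 00-100 [E]
  m12 ⊆ -01100,00-100,0011-0
  m14 ⊆ 0011-0 [E]
  m18 ⊆ 01-010,01001-
  m19 ⊆ --0011,01001-
  m26 ⊆ 01-010 [E]
  m29 ⊆ 011101 [E]
  m35 ⊆ --0011,100-11
  m38 ⊆ 10011- [E]
  m39 ⊆ 100-11,10011-
  m40 ⊆ 101-00 [E]
  m44 ⊆ -01100,101-00
  m51 ⊆ --0011,11-011
  m59 ⊆ 11-011 [E]
  m62 ⊆ 111110 [E]
E = {--0011, 00-100, 0011-0, 01-010, 011101, 10011-, 101-00, 11-011, 111110}

9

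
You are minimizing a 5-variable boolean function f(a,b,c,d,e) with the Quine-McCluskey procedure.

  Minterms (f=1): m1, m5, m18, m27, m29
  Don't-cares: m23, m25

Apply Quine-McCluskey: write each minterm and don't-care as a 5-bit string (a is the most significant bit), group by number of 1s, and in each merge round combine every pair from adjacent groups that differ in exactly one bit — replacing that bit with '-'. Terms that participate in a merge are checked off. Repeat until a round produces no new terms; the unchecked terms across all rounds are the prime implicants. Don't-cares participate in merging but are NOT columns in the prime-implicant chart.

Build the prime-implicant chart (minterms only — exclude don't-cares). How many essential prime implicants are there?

4

size-2^0 implicants → 00001(✓)  00101(✓)  10010  10111  11001(✓)  11011(✓)  11101(✓)
size-2^1 implicants → 00-01  11-01  110-1
Unchecked terms (primes): 00-01, 10010, 10111, 11-01, 110-1
Minterm coverage:
  m1 ⊆ 00-01 [E]
  m5 ⊆ 00-01 [E]
  m18 ⊆ 10010 [E]
  m27 ⊆ 110-1 [E]
  m29 ⊆ 11-01 [E]
E = {00-01, 10010, 11-01, 110-1}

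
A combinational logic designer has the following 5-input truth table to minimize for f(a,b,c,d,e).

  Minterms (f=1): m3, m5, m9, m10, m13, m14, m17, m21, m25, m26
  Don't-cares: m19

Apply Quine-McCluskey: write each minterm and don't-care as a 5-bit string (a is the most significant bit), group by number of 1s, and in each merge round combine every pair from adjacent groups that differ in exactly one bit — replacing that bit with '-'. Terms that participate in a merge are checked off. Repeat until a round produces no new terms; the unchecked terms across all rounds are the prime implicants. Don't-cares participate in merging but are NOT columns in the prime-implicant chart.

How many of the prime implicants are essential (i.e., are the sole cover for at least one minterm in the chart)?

Round 0: 00011✓ 00101✓ 01001✓ 01010✓ 01101✓ 01110✓ 10001✓ 10011✓ 10101✓ 11001✓ 11010✓
Round 1: -0011 -0101 -1001 -1010 0-101 01-01 01-10 1-001 10-01 100-1
PIs = {-0011, -0101, -1001, -1010, 0-101, 01-01, 01-10, 1-001, 10-01, 100-1}
Coverage chart:
  m3: -0011 ←essential
  m5: -0101,0-101
  m9: -1001,01-01
  m10: -1010,01-10
  m13: 0-101,01-01
  m14: 01-10 ←essential
  m17: 1-001,10-01,100-1
  m21: -0101,10-01
  m25: -1001,1-001
  m26: -1010 ←essential
Essential: -0011, -1010, 01-10

3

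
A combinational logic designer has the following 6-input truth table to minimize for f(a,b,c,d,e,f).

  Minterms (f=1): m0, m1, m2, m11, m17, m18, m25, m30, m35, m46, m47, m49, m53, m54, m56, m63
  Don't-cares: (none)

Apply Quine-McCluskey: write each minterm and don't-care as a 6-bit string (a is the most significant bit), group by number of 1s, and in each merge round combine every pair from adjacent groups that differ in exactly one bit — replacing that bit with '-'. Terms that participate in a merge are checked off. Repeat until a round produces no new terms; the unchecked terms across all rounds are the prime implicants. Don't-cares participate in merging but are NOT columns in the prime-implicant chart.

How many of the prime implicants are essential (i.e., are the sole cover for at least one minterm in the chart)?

Round 0: 000000✓ 000001✓ 000010✓ 001011 010001✓ 010010✓ 011001✓ 011110 100011 101110✓ 101111✓ 110001✓ 110101✓ 110110 111000 111111✓
Round 1: -10001 0-0001 0-0010 0000-0 00000- 01-001 1-1111 10111- 110-01
PIs = {-10001, 0-0001, 0-0010, 0000-0, 00000-, 001011, 01-001, 011110, 1-1111, 100011, 10111-, 110-01, 110110, 111000}
Coverage chart:
  m0: 0000-0,00000-
  m1: 0-0001,00000-
  m2: 0-0010,0000-0
  m11: 001011 ←essential
  m17: -10001,0-0001,01-001
  m18: 0-0010 ←essential
  m25: 01-001 ←essential
  m30: 011110 ←essential
  m35: 100011 ←essential
  m46: 10111- ←essential
  m47: 1-1111,10111-
  m49: -10001,110-01
  m53: 110-01 ←essential
  m54: 110110 ←essential
  m56: 111000 ←essential
  m63: 1-1111 ←essential
Essential: 0-0010, 001011, 01-001, 011110, 1-1111, 100011, 10111-, 110-01, 110110, 111000

10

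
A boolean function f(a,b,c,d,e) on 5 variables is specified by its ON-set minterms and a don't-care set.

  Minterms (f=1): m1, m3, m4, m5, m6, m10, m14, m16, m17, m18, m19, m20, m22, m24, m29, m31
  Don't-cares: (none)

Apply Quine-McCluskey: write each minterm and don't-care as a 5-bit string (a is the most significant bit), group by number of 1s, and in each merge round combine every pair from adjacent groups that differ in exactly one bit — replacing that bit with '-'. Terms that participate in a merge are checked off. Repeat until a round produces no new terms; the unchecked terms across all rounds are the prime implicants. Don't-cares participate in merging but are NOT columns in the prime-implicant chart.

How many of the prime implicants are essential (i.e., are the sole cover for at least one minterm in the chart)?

4

size-2^0 implicants → 00001(✓)  00011(✓)  00100(✓)  00101(✓)  00110(✓)  01010(✓)  01110(✓)  10000(✓)  10001(✓)  10010(✓)  10011(✓)  10100(✓)  10110(✓)  11000(✓)  11101(✓)  11111(✓)
size-2^1 implicants → -0001(✓)  -0011(✓)  -0100(✓)  -0110(✓)  0-110  00-01  000-1(✓)  001-0(✓)  0010-  01-10  1-000  10-00(✓)  10-10(✓)  100-0(✓)  100-1(✓)  1000-(✓)  1001-(✓)  101-0(✓)  111-1
size-2^2 implicants → -00-1  -01-0  10--0  100--
Unchecked terms (primes): -00-1, -01-0, 0-110, 00-01, 0010-, 01-10, 1-000, 10--0, 100--, 111-1
Minterm coverage:
  m1 ⊆ -00-1,00-01
  m3 ⊆ -00-1 [E]
  m4 ⊆ -01-0,0010-
  m5 ⊆ 00-01,0010-
  m6 ⊆ -01-0,0-110
  m10 ⊆ 01-10 [E]
  m14 ⊆ 0-110,01-10
  m16 ⊆ 1-000,10--0,100--
  m17 ⊆ -00-1,100--
  m18 ⊆ 10--0,100--
  m19 ⊆ -00-1,100--
  m20 ⊆ -01-0,10--0
  m22 ⊆ -01-0,10--0
  m24 ⊆ 1-000 [E]
  m29 ⊆ 111-1 [E]
  m31 ⊆ 111-1 [E]
E = {-00-1, 01-10, 1-000, 111-1}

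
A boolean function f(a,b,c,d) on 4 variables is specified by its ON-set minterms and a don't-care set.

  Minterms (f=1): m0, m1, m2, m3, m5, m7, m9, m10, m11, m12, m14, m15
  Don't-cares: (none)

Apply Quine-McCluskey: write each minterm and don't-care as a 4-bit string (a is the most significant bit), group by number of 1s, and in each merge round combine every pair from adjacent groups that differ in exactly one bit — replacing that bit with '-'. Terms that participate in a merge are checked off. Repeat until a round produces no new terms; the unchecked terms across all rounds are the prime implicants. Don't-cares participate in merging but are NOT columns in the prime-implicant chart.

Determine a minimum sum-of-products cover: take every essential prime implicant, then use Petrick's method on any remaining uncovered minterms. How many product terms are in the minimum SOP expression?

5

Round 0: 0000✓ 0001✓ 0010✓ 0011✓ 0101✓ 0111✓ 1001✓ 1010✓ 1011✓ 1100✓ 1110✓ 1111✓
Round 1: -001✓ -010✓ -011✓ -111✓ 0-01✓ 0-11✓ 00-0✓ 00-1✓ 000-✓ 001-✓ 01-1✓ 1-10✓ 1-11✓ 10-1✓ 101-✓ 11-0 111-✓
Round 2: --11 -0-1 -01- 0--1 00-- 1-1-
PIs = {--11, -0-1, -01-, 0--1, 00--, 1-1-, 11-0}
Coverage chart:
  m0: 00-- ←essential
  m1: -0-1,0--1,00--
  m2: -01-,00--
  m3: --11,-0-1,-01-,0--1,00--
  m5: 0--1 ←essential
  m7: --11,0--1
  m9: -0-1 ←essential
  m10: -01-,1-1-
  m11: --11,-0-1,-01-,1-1-
  m12: 11-0 ←essential
  m14: 1-1-,11-0
  m15: --11,1-1-
Essential: -0-1, 0--1, 00--, 11-0
Petrick residual → 1-1-
Min cover (5 terms): b'd + a'd + a'b' + ac + abd'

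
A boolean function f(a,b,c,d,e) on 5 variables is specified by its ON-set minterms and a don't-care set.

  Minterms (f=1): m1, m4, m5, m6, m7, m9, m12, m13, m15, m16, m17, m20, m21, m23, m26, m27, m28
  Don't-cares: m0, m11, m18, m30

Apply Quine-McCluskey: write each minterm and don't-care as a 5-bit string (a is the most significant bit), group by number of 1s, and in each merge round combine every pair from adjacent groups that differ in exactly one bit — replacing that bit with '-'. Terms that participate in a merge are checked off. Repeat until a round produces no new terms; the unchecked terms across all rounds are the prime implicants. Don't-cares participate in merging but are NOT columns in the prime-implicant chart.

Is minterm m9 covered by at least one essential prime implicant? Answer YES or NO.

[col 0] 00000*, 00001*, 00100*, 00101*, 00110*, 00111*, 01001*, 01011*, 01100*, 01101*, 01111*, 10000*, 10001*, 10010*, 10100*, 10101*, 10111*, 11010*, 11011*, 11100*, 11110*
[col 1] -0000*, -0001*, -0100*, -0101*, -0111*, -1011, -1100*, 0-001*, 0-100*, 0-101*, 0-111*, 00-00*, 00-01*, 0000-*, 001-0*, 001-1*, 0010-*, 0011-*, 01-01*, 01-11*, 010-1*, 011-1*, 0110-*, 1-010, 1-100*, 10-00*, 10-01*, 100-0, 1000-*, 101-1*, 1010-*, 11-10, 1101-, 111-0
[col 2] --100, -0-00*, -0-01*, -000-*, -01-1, -010-*, 0--01, 0-1-1, 0-10-, 00-0-*, 001--, 01--1, 10-0-*
[col 3] -0-0-
Prime implicants: --100, -0-0-, -01-1, -1011, 0--01, 0-1-1, 0-10-, 001--, 01--1, 1-010, 100-0, 11-10, 1101-, 111-0
PI chart (minterm → PIs covering it):
  1 | -0-0-,0--01
  4 | --100,-0-0-,0-10-,001--
  5 | -0-0-,-01-1,0--01,0-1-1,0-10-,001--
  6 | 001--  (sole → essential)
  7 | -01-1,0-1-1,001--
  9 | 0--01,01--1
  12 | --100,0-10-
  13 | 0--01,0-1-1,0-10-,01--1
  15 | 0-1-1,01--1
  16 | -0-0-,100-0
  17 | -0-0-  (sole → essential)
  20 | --100,-0-0-
  21 | -0-0-,-01-1
  23 | -01-1  (sole → essential)
  26 | 1-010,11-10,1101-
  27 | -1011,1101-
  28 | --100,111-0
Essential prime implicants: -0-0-, -01-1, 001--

NO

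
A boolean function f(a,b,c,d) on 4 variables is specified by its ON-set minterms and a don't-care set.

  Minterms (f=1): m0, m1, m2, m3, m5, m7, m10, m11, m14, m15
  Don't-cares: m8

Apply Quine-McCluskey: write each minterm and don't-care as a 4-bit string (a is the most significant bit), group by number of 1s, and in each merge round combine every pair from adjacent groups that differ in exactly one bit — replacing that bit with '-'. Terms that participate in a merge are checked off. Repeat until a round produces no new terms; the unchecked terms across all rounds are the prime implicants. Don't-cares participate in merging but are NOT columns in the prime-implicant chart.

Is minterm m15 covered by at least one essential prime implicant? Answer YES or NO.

[col 0] 0000*, 0001*, 0010*, 0011*, 0101*, 0111*, 1000*, 1010*, 1011*, 1110*, 1111*
[col 1] -000*, -010*, -011*, -111*, 0-01*, 0-11*, 00-0*, 00-1*, 000-*, 001-*, 01-1*, 1-10*, 1-11*, 10-0*, 101-*, 111-*
[col 2] --11, -0-0, -01-, 0--1, 00--, 1-1-
Prime implicants: --11, -0-0, -01-, 0--1, 00--, 1-1-
PI chart (minterm → PIs covering it):
  0 | -0-0,00--
  1 | 0--1,00--
  2 | -0-0,-01-,00--
  3 | --11,-01-,0--1,00--
  5 | 0--1  (sole → essential)
  7 | --11,0--1
  10 | -0-0,-01-,1-1-
  11 | --11,-01-,1-1-
  14 | 1-1-  (sole → essential)
  15 | --11,1-1-
Essential prime implicants: 0--1, 1-1-

YES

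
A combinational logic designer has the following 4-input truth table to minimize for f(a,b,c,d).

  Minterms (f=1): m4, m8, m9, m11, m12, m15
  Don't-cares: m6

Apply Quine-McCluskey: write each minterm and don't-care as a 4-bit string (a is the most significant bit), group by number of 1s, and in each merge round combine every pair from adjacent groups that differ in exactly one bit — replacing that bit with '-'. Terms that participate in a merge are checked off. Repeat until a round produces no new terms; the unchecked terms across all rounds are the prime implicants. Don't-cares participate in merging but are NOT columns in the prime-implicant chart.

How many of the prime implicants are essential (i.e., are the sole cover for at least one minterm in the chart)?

1

Round 0: 0100✓ 0110✓ 1000✓ 1001✓ 1011✓ 1100✓ 1111✓
Round 1: -100 01-0 1-00 1-11 10-1 100-
PIs = {-100, 01-0, 1-00, 1-11, 10-1, 100-}
Coverage chart:
  m4: -100,01-0
  m8: 1-00,100-
  m9: 10-1,100-
  m11: 1-11,10-1
  m12: -100,1-00
  m15: 1-11 ←essential
Essential: 1-11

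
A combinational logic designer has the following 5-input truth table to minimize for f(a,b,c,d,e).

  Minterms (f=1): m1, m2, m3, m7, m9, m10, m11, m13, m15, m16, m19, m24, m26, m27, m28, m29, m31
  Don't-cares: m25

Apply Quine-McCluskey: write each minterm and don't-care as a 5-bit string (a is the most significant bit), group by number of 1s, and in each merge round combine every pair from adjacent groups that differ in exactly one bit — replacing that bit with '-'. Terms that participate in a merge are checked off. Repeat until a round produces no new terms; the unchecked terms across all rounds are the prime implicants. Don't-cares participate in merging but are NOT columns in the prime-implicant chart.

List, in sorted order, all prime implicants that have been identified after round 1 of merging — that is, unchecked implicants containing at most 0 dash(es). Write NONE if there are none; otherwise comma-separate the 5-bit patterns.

size-2^0 implicants → 00001(✓)  00010(✓)  00011(✓)  00111(✓)  01001(✓)  01010(✓)  01011(✓)  01101(✓)  01111(✓)  10000(✓)  10011(✓)  11000(✓)  11001(✓)  11010(✓)  11011(✓)  11100(✓)  11101(✓)  11111(✓)
size-2^1 implicants → -0011(✓)  -1001(✓)  -1010(✓)  -1011(✓)  -1101(✓)  -1111(✓)  0-001(✓)  0-010(✓)  0-011(✓)  0-111(✓)  00-11(✓)  000-1(✓)  0001-(✓)  01-01(✓)  01-11(✓)  010-1(✓)  0101-(✓)  011-1(✓)  1-000  1-011(✓)  11-00(✓)  11-01(✓)  11-11(✓)  110-0(✓)  110-1(✓)  1100-(✓)  1101-(✓)  111-1(✓)  1110-(✓)
size-2^2 implicants → --011  -1-01(✓)  -1-11(✓)  -10-1(✓)  -101-  -11-1(✓)  0--11  0-0-1  0-01-  01--1(✓)  11--1(✓)  11-0-  110--
size-2^3 implicants → -1--1
Unchecked terms (primes): --011, -1--1, -101-, 0--11, 0-0-1, 0-01-, 1-000, 11-0-, 110--

NONE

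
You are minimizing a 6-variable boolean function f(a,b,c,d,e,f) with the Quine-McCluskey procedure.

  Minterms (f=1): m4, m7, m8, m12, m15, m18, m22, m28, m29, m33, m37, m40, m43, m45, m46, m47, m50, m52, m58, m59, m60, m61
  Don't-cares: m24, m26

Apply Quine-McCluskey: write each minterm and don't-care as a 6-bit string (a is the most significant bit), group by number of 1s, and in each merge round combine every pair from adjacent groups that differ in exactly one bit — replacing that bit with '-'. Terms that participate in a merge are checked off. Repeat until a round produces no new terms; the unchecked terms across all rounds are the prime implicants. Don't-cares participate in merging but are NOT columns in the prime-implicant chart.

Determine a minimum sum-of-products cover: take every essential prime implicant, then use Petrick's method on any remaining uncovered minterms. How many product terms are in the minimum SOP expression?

size-2^0 implicants → 000100(✓)  000111(✓)  001000(✓)  001100(✓)  001111(✓)  010010(✓)  010110(✓)  011000(✓)  011010(✓)  011100(✓)  011101(✓)  100001(✓)  100101(✓)  101000(✓)  101011(✓)  101101(✓)  101110(✓)  101111(✓)  110010(✓)  110100(✓)  111010(✓)  111011(✓)  111100(✓)  111101(✓)
size-2^1 implicants → -01000  -01111  -10010(✓)  -11010(✓)  -11100(✓)  -11101(✓)  0-1000(✓)  0-1100(✓)  00-100  00-111  001-00(✓)  01-010(✓)  010-10  011-00(✓)  0110-0  01110-(✓)  1-1011  1-1101  10-101  100-01  101-11  1011-1  10111-  11-010(✓)  11-100  11101-  11110-(✓)
size-2^2 implicants → -1-010  -1110-  0-1-00
Unchecked terms (primes): -01000, -01111, -1-010, -1110-, 0-1-00, 00-100, 00-111, 010-10, 0110-0, 1-1011, 1-1101, 10-101, 100-01, 101-11, 1011-1, 10111-, 11-100, 11101-
Minterm coverage:
  m4 ⊆ 00-100 [E]
  m7 ⊆ 00-111 [E]
  m8 ⊆ -01000,0-1-00
  m12 ⊆ 0-1-00,00-100
  m15 ⊆ -01111,00-111
  m18 ⊆ -1-010,010-10
  m22 ⊆ 010-10 [E]
  m28 ⊆ -1110-,0-1-00
  m29 ⊆ -1110- [E]
  m33 ⊆ 100-01 [E]
  m37 ⊆ 10-101,100-01
  m40 ⊆ -01000 [E]
  m43 ⊆ 1-1011,101-11
  m45 ⊆ 1-1101,10-101,1011-1
  m46 ⊆ 10111- [E]
  m47 ⊆ -01111,101-11,1011-1,10111-
  m50 ⊆ -1-010 [E]
  m52 ⊆ 11-100 [E]
  m58 ⊆ -1-010,11101-
  m59 ⊆ 1-1011,11101-
  m60 ⊆ -1110-,11-100
  m61 ⊆ -1110-,1-1101
E = {-01000, -1-010, -1110-, 00-100, 00-111, 010-10, 100-01, 10111-, 11-100}
Petrick residual → 1-1011, 1-1101
Cover = b'cd'e'f' + bd'ef' + bcde' + a'b'de'f' + a'b'def + a'bc'ef' + acd'ef + acde'f + ab'c'e'f + ab'cde + abde'f'  |cover|=11

11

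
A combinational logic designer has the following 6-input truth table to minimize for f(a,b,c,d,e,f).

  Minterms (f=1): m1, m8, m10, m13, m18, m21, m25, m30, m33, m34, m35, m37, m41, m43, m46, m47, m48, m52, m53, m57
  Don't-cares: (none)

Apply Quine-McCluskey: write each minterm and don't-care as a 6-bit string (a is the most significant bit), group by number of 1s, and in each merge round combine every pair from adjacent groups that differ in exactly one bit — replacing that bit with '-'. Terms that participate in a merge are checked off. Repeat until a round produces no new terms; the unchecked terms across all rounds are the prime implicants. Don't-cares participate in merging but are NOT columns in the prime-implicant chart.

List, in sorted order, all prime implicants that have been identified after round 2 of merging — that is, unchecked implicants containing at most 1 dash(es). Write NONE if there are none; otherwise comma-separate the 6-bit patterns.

Round 0: 000001✓ 001000✓ 001010✓ 001101 010010 010101✓ 011001✓ 011110 100001✓ 100010✓ 100011✓ 100101✓ 101001✓ 101011✓ 101110✓ 101111✓ 110000✓ 110100✓ 110101✓ 111001✓
Round 1: -00001 -10101 -11001 0010-0 1-0101 1-1001 10-001✓ 10-011✓ 100-01 1000-1✓ 10001- 101-11 1010-1✓ 10111- 110-00 11010-
Round 2: 10-0-1
PIs = {-00001, -10101, -11001, 0010-0, 001101, 010010, 011110, 1-0101, 1-1001, 10-0-1, 100-01, 10001-, 101-11, 10111-, 110-00, 11010-}

-00001, -10101, -11001, 0010-0, 001101, 010010, 011110, 1-0101, 1-1001, 100-01, 10001-, 101-11, 10111-, 110-00, 11010-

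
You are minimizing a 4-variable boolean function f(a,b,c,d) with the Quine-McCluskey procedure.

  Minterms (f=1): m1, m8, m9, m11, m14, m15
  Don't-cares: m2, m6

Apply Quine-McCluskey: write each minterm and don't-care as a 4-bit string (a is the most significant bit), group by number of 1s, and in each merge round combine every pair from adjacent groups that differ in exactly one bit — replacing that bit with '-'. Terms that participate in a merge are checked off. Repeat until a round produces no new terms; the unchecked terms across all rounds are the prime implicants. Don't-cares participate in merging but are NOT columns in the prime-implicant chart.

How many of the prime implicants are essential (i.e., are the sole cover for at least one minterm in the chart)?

Round 0: 0001✓ 0010✓ 0110✓ 1000✓ 1001✓ 1011✓ 1110✓ 1111✓
Round 1: -001 -110 0-10 1-11 10-1 100- 111-
PIs = {-001, -110, 0-10, 1-11, 10-1, 100-, 111-}
Coverage chart:
  m1: -001 ←essential
  m8: 100- ←essential
  m9: -001,10-1,100-
  m11: 1-11,10-1
  m14: -110,111-
  m15: 1-11,111-
Essential: -001, 100-

2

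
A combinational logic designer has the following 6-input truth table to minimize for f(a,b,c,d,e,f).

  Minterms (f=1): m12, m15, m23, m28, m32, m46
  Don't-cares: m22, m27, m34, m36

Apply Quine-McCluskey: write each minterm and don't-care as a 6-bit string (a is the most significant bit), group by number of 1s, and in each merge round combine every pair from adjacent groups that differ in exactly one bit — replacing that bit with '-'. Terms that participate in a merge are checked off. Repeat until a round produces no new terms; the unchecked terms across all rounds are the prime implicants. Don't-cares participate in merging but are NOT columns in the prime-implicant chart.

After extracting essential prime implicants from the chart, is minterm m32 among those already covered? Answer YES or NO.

Round 0: 001100✓ 001111 010110✓ 010111✓ 011011 011100✓ 100000✓ 100010✓ 100100✓ 101110
Round 1: 0-1100 01011- 100-00 1000-0
PIs = {0-1100, 001111, 01011-, 011011, 100-00, 1000-0, 101110}
Coverage chart:
  m12: 0-1100 ←essential
  m15: 001111 ←essential
  m23: 01011- ←essential
  m28: 0-1100 ←essential
  m32: 100-00,1000-0
  m46: 101110 ←essential
Essential: 0-1100, 001111, 01011-, 101110

NO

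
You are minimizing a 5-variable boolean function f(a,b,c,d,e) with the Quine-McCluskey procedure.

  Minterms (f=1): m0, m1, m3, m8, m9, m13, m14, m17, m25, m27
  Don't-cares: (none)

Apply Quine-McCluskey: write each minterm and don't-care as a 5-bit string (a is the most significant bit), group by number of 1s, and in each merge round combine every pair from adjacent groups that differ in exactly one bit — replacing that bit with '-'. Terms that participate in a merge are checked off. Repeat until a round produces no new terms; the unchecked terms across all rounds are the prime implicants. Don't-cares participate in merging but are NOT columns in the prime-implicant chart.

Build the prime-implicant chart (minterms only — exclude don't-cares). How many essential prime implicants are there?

6

[col 0] 00000*, 00001*, 00011*, 01000*, 01001*, 01101*, 01110, 10001*, 11001*, 11011*
[col 1] -0001*, -1001*, 0-000*, 0-001*, 000-1, 0000-*, 01-01, 0100-*, 1-001*, 110-1
[col 2] --001, 0-00-
Prime implicants: --001, 0-00-, 000-1, 01-01, 01110, 110-1
PI chart (minterm → PIs covering it):
  0 | 0-00-  (sole → essential)
  1 | --001,0-00-,000-1
  3 | 000-1  (sole → essential)
  8 | 0-00-  (sole → essential)
  9 | --001,0-00-,01-01
  13 | 01-01  (sole → essential)
  14 | 01110  (sole → essential)
  17 | --001  (sole → essential)
  25 | --001,110-1
  27 | 110-1  (sole → essential)
Essential prime implicants: --001, 0-00-, 000-1, 01-01, 01110, 110-1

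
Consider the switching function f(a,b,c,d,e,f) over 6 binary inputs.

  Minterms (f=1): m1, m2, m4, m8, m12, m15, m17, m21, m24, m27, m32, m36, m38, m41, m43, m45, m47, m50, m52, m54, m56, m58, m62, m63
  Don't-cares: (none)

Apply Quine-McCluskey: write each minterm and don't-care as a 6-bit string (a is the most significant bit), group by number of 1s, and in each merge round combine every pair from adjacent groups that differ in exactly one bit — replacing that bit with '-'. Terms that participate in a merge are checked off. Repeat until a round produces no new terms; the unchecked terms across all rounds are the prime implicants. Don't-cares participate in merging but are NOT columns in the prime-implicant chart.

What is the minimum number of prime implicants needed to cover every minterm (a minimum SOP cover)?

13

[col 0] 000001*, 000010, 000100*, 001000*, 001100*, 001111*, 010001*, 010101*, 011000*, 011011, 100000*, 100100*, 100110*, 101001*, 101011*, 101101*, 101111*, 110010*, 110100*, 110110*, 111000*, 111010*, 111110*, 111111*
[col 1] -00100, -01111, -11000, 0-0001, 0-1000, 00-100, 001-00, 010-01, 1-0100*, 1-0110*, 1-1111, 100-00, 1001-0*, 101-01*, 101-11*, 1010-1*, 1011-1*, 11-010*, 11-110*, 110-10*, 1101-0*, 111-10*, 1110-0, 11111-
[col 2] 1-01-0, 101--1, 11--10
Prime implicants: -00100, -01111, -11000, 0-0001, 0-1000, 00-100, 000010, 001-00, 010-01, 011011, 1-01-0, 1-1111, 100-00, 101--1, 11--10, 1110-0, 11111-
PI chart (minterm → PIs covering it):
  1 | 0-0001  (sole → essential)
  2 | 000010  (sole → essential)
  4 | -00100,00-100
  8 | 0-1000,001-00
  12 | 00-100,001-00
  15 | -01111  (sole → essential)
  17 | 0-0001,010-01
  21 | 010-01  (sole → essential)
  24 | -11000,0-1000
  27 | 011011  (sole → essential)
  32 | 100-00  (sole → essential)
  36 | -00100,1-01-0,100-00
  38 | 1-01-0  (sole → essential)
  41 | 101--1  (sole → essential)
  43 | 101--1  (sole → essential)
  45 | 101--1  (sole → essential)
  47 | -01111,1-1111,101--1
  50 | 11--10  (sole → essential)
  52 | 1-01-0  (sole → essential)
  54 | 1-01-0,11--10
  56 | -11000,1110-0
  58 | 11--10,1110-0
  62 | 11--10,11111-
  63 | 1-1111,11111-
Essential prime implicants: -01111, 0-0001, 000010, 010-01, 011011, 1-01-0, 100-00, 101--1, 11--10
Petrick residual → -00100, -11000, 001-00, 1-1111
Minimum SOP uses 13 PIs: b'c'de'f' + b'cdef + bcd'e'f' + a'c'd'e'f + a'b'c'd'ef' + a'b'ce'f' + a'bc'e'f + a'bcd'ef + ac'df' + acdef + ab'c'e'f' + ab'cf + abef'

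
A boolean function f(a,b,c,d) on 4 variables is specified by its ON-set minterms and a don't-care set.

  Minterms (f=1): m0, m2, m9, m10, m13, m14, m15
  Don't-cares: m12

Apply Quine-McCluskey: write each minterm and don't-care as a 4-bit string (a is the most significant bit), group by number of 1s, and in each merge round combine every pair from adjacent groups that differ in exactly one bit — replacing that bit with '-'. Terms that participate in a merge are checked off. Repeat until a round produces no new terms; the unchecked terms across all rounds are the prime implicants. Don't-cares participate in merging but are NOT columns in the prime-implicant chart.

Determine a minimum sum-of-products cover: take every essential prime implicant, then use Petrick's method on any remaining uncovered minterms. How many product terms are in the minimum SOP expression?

4

Round 0: 0000✓ 0010✓ 1001✓ 1010✓ 1100✓ 1101✓ 1110✓ 1111✓
Round 1: -010 00-0 1-01 1-10 11-0✓ 11-1✓ 110-✓ 111-✓
Round 2: 11--
PIs = {-010, 00-0, 1-01, 1-10, 11--}
Coverage chart:
  m0: 00-0 ←essential
  m2: -010,00-0
  m9: 1-01 ←essential
  m10: -010,1-10
  m13: 1-01,11--
  m14: 1-10,11--
  m15: 11-- ←essential
Essential: 00-0, 1-01, 11--
Petrick residual → -010
Min cover (4 terms): b'cd' + a'b'd' + ac'd + ab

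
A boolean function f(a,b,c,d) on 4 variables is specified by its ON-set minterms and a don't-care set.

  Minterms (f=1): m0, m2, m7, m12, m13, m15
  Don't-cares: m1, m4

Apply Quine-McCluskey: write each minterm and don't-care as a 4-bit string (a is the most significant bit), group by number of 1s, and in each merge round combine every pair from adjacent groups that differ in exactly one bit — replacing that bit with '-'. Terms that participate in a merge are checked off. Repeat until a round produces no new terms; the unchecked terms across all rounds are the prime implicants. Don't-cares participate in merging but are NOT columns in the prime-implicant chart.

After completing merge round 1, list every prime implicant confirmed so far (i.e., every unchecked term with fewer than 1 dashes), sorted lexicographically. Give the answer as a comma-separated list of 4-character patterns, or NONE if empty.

NONE

size-2^0 implicants → 0000(✓)  0001(✓)  0010(✓)  0100(✓)  0111(✓)  1100(✓)  1101(✓)  1111(✓)
size-2^1 implicants → -100  -111  0-00  00-0  000-  11-1  110-
Unchecked terms (primes): -100, -111, 0-00, 00-0, 000-, 11-1, 110-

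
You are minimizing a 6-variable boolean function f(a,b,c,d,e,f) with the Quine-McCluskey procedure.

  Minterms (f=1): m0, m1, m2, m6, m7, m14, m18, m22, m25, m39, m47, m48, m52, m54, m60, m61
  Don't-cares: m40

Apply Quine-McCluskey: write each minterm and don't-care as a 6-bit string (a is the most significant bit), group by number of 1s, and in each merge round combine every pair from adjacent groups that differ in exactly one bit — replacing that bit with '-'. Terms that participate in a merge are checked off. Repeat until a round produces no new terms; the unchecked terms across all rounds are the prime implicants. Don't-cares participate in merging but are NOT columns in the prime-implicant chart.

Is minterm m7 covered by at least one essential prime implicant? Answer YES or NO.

size-2^0 implicants → 000000(✓)  000001(✓)  000010(✓)  000110(✓)  000111(✓)  001110(✓)  010010(✓)  010110(✓)  011001  100111(✓)  101000  101111(✓)  110000(✓)  110100(✓)  110110(✓)  111100(✓)  111101(✓)
size-2^1 implicants → -00111  -10110  0-0010(✓)  0-0110(✓)  00-110  000-10(✓)  0000-0  00000-  00011-  010-10(✓)  10-111  11-100  110-00  1101-0  11110-
size-2^2 implicants → 0-0-10
Unchecked terms (primes): -00111, -10110, 0-0-10, 00-110, 0000-0, 00000-, 00011-, 011001, 10-111, 101000, 11-100, 110-00, 1101-0, 11110-
Minterm coverage:
  m0 ⊆ 0000-0,00000-
  m1 ⊆ 00000- [E]
  m2 ⊆ 0-0-10,0000-0
  m6 ⊆ 0-0-10,00-110,00011-
  m7 ⊆ -00111,00011-
  m14 ⊆ 00-110 [E]
  m18 ⊆ 0-0-10 [E]
  m22 ⊆ -10110,0-0-10
  m25 ⊆ 011001 [E]
  m39 ⊆ -00111,10-111
  m47 ⊆ 10-111 [E]
  m48 ⊆ 110-00 [E]
  m52 ⊆ 11-100,110-00,1101-0
  m54 ⊆ -10110,1101-0
  m60 ⊆ 11-100,11110-
  m61 ⊆ 11110- [E]
E = {0-0-10, 00-110, 00000-, 011001, 10-111, 110-00, 11110-}

NO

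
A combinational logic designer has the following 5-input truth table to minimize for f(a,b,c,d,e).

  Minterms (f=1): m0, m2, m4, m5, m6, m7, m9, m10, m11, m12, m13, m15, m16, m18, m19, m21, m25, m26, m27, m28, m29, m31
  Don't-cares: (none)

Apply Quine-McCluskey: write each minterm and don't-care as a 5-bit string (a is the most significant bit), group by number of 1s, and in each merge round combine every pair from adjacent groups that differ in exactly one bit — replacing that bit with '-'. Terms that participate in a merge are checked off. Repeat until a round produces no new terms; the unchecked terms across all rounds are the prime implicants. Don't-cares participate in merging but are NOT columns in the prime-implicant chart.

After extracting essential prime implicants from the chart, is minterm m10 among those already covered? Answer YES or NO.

size-2^0 implicants → 00000(✓)  00010(✓)  00100(✓)  00101(✓)  00110(✓)  00111(✓)  01001(✓)  01010(✓)  01011(✓)  01100(✓)  01101(✓)  01111(✓)  10000(✓)  10010(✓)  10011(✓)  10101(✓)  11001(✓)  11010(✓)  11011(✓)  11100(✓)  11101(✓)  11111(✓)
size-2^1 implicants → -0000(✓)  -0010(✓)  -0101(✓)  -1001(✓)  -1010(✓)  -1011(✓)  -1100(✓)  -1101(✓)  -1111(✓)  0-010(✓)  0-100(✓)  0-101(✓)  0-111(✓)  00-00(✓)  00-10(✓)  000-0(✓)  001-0(✓)  001-1(✓)  0010-(✓)  0011-(✓)  01-01(✓)  01-11(✓)  010-1(✓)  0101-(✓)  011-1(✓)  0110-(✓)  1-010(✓)  1-011(✓)  1-101(✓)  100-0(✓)  1001-(✓)  11-01(✓)  11-11(✓)  110-1(✓)  1101-(✓)  111-1(✓)  1110-(✓)
size-2^2 implicants → --010  --101  -00-0  -1-01(✓)  -1-11(✓)  -10-1(✓)  -101-  -11-1(✓)  -110-  0-1-1  0-10-  00--0  001--  01--1(✓)  1-01-  11--1(✓)
size-2^3 implicants → -1--1
Unchecked terms (primes): --010, --101, -00-0, -1--1, -101-, -110-, 0-1-1, 0-10-, 00--0, 001--, 1-01-
Minterm coverage:
  m0 ⊆ -00-0,00--0
  m2 ⊆ --010,-00-0,00--0
  m4 ⊆ 0-10-,00--0,001--
  m5 ⊆ --101,0-1-1,0-10-,001--
  m6 ⊆ 00--0,001--
  m7 ⊆ 0-1-1,001--
  m9 ⊆ -1--1 [E]
  m10 ⊆ --010,-101-
  m11 ⊆ -1--1,-101-
  m12 ⊆ -110-,0-10-
  m13 ⊆ --101,-1--1,-110-,0-1-1,0-10-
  m15 ⊆ -1--1,0-1-1
  m16 ⊆ -00-0 [E]
  m18 ⊆ --010,-00-0,1-01-
  m19 ⊆ 1-01- [E]
  m21 ⊆ --101 [E]
  m25 ⊆ -1--1 [E]
  m26 ⊆ --010,-101-,1-01-
  m27 ⊆ -1--1,-101-,1-01-
  m28 ⊆ -110- [E]
  m29 ⊆ --101,-1--1,-110-
  m31 ⊆ -1--1 [E]
E = {--101, -00-0, -1--1, -110-, 1-01-}

NO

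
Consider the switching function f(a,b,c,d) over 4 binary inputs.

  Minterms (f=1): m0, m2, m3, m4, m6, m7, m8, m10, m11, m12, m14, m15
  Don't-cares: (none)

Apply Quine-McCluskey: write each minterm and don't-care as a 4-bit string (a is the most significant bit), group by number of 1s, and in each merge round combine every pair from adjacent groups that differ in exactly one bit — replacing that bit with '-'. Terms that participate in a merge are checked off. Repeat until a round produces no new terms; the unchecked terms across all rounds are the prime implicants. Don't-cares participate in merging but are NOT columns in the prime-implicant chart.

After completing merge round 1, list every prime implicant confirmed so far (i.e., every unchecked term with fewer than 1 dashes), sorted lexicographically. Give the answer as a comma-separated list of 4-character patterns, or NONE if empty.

NONE

[col 0] 0000*, 0010*, 0011*, 0100*, 0110*, 0111*, 1000*, 1010*, 1011*, 1100*, 1110*, 1111*
[col 1] -000*, -010*, -011*, -100*, -110*, -111*, 0-00*, 0-10*, 0-11*, 00-0*, 001-*, 01-0*, 011-*, 1-00*, 1-10*, 1-11*, 10-0*, 101-*, 11-0*, 111-*
[col 2] --00*, --10*, --11*, -0-0*, -01-*, -1-0*, -11-*, 0--0*, 0-1-*, 1--0*, 1-1-*
[col 3] ---0, --1-
Prime implicants: ---0, --1-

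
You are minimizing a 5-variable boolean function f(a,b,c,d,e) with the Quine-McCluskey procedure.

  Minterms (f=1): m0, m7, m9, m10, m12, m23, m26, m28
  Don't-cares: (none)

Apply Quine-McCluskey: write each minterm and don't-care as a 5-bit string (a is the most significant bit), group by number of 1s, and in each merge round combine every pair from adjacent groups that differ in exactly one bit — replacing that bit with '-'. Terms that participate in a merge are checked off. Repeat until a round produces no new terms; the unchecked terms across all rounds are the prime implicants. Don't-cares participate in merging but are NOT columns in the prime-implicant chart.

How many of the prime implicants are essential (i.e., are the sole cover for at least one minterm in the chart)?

Round 0: 00000 00111✓ 01001 01010✓ 01100✓ 10111✓ 11010✓ 11100✓
Round 1: -0111 -1010 -1100
PIs = {-0111, -1010, -1100, 00000, 01001}
Coverage chart:
  m0: 00000 ←essential
  m7: -0111 ←essential
  m9: 01001 ←essential
  m10: -1010 ←essential
  m12: -1100 ←essential
  m23: -0111 ←essential
  m26: -1010 ←essential
  m28: -1100 ←essential
Essential: -0111, -1010, -1100, 00000, 01001

5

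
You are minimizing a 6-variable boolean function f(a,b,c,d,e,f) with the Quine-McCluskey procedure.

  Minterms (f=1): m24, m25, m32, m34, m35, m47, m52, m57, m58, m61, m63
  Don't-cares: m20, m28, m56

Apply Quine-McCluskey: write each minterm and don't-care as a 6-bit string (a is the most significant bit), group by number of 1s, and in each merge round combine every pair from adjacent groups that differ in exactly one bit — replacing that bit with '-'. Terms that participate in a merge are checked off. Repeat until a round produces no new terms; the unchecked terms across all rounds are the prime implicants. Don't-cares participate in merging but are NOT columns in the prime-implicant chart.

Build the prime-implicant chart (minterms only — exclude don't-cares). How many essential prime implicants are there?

6

Round 0: 010100✓ 011000✓ 011001✓ 011100✓ 100000✓ 100010✓ 100011✓ 101111✓ 110100✓ 111000✓ 111001✓ 111010✓ 111101✓ 111111✓
Round 1: -10100 -11000✓ -11001✓ 01-100 011-00 01100-✓ 1-1111 1000-0 10001- 111-01 1110-0 11100-✓ 1111-1
Round 2: -1100-
PIs = {-10100, -1100-, 01-100, 011-00, 1-1111, 1000-0, 10001-, 111-01, 1110-0, 1111-1}
Coverage chart:
  m24: -1100-,011-00
  m25: -1100- ←essential
  m32: 1000-0 ←essential
  m34: 1000-0,10001-
  m35: 10001- ←essential
  m47: 1-1111 ←essential
  m52: -10100 ←essential
  m57: -1100-,111-01
  m58: 1110-0 ←essential
  m61: 111-01,1111-1
  m63: 1-1111,1111-1
Essential: -10100, -1100-, 1-1111, 1000-0, 10001-, 1110-0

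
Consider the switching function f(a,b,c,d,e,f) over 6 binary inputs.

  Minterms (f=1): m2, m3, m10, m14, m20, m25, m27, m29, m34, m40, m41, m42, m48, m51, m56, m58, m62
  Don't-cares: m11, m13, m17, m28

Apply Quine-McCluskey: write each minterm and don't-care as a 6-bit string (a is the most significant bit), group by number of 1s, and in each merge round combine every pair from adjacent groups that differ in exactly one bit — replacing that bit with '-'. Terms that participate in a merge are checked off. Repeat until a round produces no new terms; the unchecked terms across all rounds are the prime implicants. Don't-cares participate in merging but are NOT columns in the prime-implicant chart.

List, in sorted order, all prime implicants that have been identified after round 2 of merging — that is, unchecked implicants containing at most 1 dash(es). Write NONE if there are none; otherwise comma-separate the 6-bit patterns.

0-1011, 0-1101, 001-10, 01-001, 01-100, 011-01, 0110-1, 01110-, 10100-, 11-000, 110011, 111-10

Round 0: 000010✓ 000011✓ 001010✓ 001011✓ 001101✓ 001110✓ 010001✓ 010100✓ 011001✓ 011011✓ 011100✓ 011101✓ 100010✓ 101000✓ 101001✓ 101010✓ 110000✓ 110011 111000✓ 111010✓ 111110✓
Round 1: -00010✓ -01010✓ 0-1011 0-1101 00-010✓ 00-011✓ 00001-✓ 001-10 00101-✓ 01-001 01-100 011-01 0110-1 01110- 1-1000✓ 1-1010✓ 10-010✓ 1010-0✓ 10100- 11-000 111-10 1110-0✓
Round 2: -0-010 00-01- 1-10-0
PIs = {-0-010, 0-1011, 0-1101, 00-01-, 001-10, 01-001, 01-100, 011-01, 0110-1, 01110-, 1-10-0, 10100-, 11-000, 110011, 111-10}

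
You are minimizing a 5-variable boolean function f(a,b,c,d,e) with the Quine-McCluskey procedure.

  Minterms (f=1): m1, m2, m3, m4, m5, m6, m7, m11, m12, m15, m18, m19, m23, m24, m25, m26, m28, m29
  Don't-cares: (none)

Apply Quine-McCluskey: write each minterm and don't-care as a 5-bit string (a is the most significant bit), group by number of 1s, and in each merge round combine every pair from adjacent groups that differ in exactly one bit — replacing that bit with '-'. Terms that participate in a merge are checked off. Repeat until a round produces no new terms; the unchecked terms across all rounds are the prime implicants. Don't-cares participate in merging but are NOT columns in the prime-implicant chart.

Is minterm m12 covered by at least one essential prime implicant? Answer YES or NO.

NO

[col 0] 00001*, 00010*, 00011*, 00100*, 00101*, 00110*, 00111*, 01011*, 01100*, 01111*, 10010*, 10011*, 10111*, 11000*, 11001*, 11010*, 11100*, 11101*
[col 1] -0010*, -0011*, -0111*, -1100, 0-011*, 0-100, 0-111*, 00-01*, 00-10*, 00-11*, 000-1*, 0001-*, 001-0*, 001-1*, 0010-*, 0011-*, 01-11*, 1-010, 10-11*, 1001-*, 11-00*, 11-01*, 110-0, 1100-*, 1110-*
[col 2] -0-11, -001-, 0--11, 00--1, 00-1-, 001--, 11-0-
Prime implicants: -0-11, -001-, -1100, 0--11, 0-100, 00--1, 00-1-, 001--, 1-010, 11-0-, 110-0
PI chart (minterm → PIs covering it):
  1 | 00--1  (sole → essential)
  2 | -001-,00-1-
  3 | -0-11,-001-,0--11,00--1,00-1-
  4 | 0-100,001--
  5 | 00--1,001--
  6 | 00-1-,001--
  7 | -0-11,0--11,00--1,00-1-,001--
  11 | 0--11  (sole → essential)
  12 | -1100,0-100
  15 | 0--11  (sole → essential)
  18 | -001-,1-010
  19 | -0-11,-001-
  23 | -0-11  (sole → essential)
  24 | 11-0-,110-0
  25 | 11-0-  (sole → essential)
  26 | 1-010,110-0
  28 | -1100,11-0-
  29 | 11-0-  (sole → essential)
Essential prime implicants: -0-11, 0--11, 00--1, 11-0-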